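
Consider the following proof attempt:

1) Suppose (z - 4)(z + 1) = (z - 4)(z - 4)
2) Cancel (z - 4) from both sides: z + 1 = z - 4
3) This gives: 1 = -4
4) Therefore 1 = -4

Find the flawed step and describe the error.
Step 2: Cancel (z - 4) from both sides: z + 1 = z - 4

Step 2 cancels (z - 4) from both sides. This is only valid if (z - 4) ≠ 0, i.e., z ≠ 4. When z = 4, both sides equal zero regardless of the other factors. The correct approach requires considering z = 4 as a separate case.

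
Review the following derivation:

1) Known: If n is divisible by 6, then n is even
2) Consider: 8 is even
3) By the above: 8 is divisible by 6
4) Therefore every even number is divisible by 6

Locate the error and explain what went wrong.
Step 3: By the above: 8 is divisible by 6

Step 3 commits the fallacy of affirming the consequent. The known fact 'divisible by 6 → even' does NOT imply 'even → divisible by 6'. That would be the converse, which is false. For example, 8 is even but 8 ÷ 6 = 1.33, which is not an integer.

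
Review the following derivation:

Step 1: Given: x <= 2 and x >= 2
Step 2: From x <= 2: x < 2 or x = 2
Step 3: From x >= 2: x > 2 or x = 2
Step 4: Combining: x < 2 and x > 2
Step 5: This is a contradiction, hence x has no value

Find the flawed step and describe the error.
Step 4: Combining: x < 2 and x > 2

Step 4 incorrectly combines the conditions. From x <= 2 and x >= 2, the intersection is x = 2. The error treats the 'or' cases as 'and' requirements. The correct conclusion is that x = 2 is the unique solution, not that no solution exists.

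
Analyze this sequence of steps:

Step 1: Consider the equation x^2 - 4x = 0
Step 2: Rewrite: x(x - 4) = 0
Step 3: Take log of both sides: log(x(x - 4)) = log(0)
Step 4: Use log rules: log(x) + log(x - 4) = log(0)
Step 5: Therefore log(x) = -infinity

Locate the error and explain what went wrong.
Step 3: Take log of both sides: log(x(x - 4)) = log(0)

Step 3 takes the logarithm of both sides, resulting in log(0) on the right side. The logarithm is only defined for positive numbers; log(0) is undefined (approaches negative infinity). This operation is invalid.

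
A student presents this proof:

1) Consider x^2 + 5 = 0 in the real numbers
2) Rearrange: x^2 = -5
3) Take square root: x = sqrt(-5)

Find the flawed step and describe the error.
Step 3: Take square root: x = sqrt(-5)

Step 3 takes the square root of -5, which is negative. In the real number system, the square root of a negative number is undefined. The equation x^2 + 5 = 0 has no real solutions. Square roots of negative numbers only exist in the complex numbers.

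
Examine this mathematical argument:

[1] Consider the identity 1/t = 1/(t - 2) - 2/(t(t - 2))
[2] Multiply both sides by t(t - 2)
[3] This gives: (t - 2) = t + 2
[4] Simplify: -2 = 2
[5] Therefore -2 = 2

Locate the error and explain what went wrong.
Step 3: This gives: (t - 2) = t + 2

Step 3 makes a sign error when clearing denominators. Multiplying -2/(t(t - 2)) by t(t - 2) gives -2, not +2. The correct result is (t - 2) = t - 2, which is trivially true, not (t - 2) = t + 2. (Step 1 is a valid identity: 1/(t - 2) - 2/(t(t - 2)) = (t - 2)/(t(t - 2)) = 1/t.)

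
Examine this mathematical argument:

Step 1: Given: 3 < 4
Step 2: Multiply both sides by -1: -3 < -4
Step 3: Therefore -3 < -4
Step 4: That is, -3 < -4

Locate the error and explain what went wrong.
Step 2: Multiply both sides by -1: -3 < -4

Step 2 multiplies both sides by -1 but fails to reverse the inequality sign. When multiplying (or dividing) an inequality by a negative number, the direction must be reversed. Since 3 < 4, we should get -3 > -4, i.e., -3 > -4.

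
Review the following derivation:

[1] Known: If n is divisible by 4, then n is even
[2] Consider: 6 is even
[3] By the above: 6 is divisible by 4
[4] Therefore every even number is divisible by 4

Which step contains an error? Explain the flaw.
Step 3: By the above: 6 is divisible by 4

Step 3 commits the fallacy of affirming the consequent. The known fact 'divisible by 4 → even' does NOT imply 'even → divisible by 4'. That would be the converse, which is false. For example, 6 is even but 6 ÷ 4 = 1.50, which is not an integer.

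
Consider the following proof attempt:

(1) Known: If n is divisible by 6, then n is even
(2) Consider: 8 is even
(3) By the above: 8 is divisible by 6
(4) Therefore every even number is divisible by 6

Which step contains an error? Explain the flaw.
Step 3: By the above: 8 is divisible by 6

Step 3 commits the fallacy of affirming the consequent. The known fact 'divisible by 6 → even' does NOT imply 'even → divisible by 6'. That would be the converse, which is false. For example, 8 is even but 8 ÷ 6 = 1.33, which is not an integer.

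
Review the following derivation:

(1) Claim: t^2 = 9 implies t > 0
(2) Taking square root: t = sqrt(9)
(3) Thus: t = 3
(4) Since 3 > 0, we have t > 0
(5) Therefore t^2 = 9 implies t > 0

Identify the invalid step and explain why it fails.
Step 2: Taking square root: t = sqrt(9)

Step 2 takes the square root and assumes the positive root only. The equation t^2 = 9 actually has two solutions: t = 3 and t = -3. The proof silently assumes t > 0 without justification, then uses this assumption to conclude t > 0, which is circular. The counterexample t = -3 shows the claim is false.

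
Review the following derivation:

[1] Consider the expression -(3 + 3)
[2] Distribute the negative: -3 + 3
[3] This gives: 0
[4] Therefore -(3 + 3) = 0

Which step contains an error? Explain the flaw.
Step 2: Distribute the negative: -3 + 3

Step 2 incorrectly distributes the negative sign. The correct distribution is -(3 + 3) = -3 - 3 = -6. The negative must be applied to both terms, not just the first. The error treats -(3 + 3) as -3 + 3, which equals 0 instead of -6.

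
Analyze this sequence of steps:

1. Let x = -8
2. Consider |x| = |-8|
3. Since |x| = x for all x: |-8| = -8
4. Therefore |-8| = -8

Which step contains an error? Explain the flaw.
Step 3: Since |x| = x for all x: |-8| = -8

Step 3 incorrectly states that |x| = x for all x. The correct definition is |x| = x when x >= 0, and |x| = -x when x < 0. Since -8 < 0, we have |-8| = -(-8) = 8, not -8.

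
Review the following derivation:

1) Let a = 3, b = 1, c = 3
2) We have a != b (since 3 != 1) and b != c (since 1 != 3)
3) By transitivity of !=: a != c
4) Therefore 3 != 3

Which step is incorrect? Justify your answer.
Step 3: By transitivity of !=: a != c

Step 3 incorrectly applies transitivity to the '!=' relation. Transitivity states: if a R b and b R c, then a R c. However, '!=' is not transitive. Counterexample: 3 != 1 and 1 != 3, but 3 = 3 (both equal 3). Transitivity holds for relations like <, <=, =, but not for !=.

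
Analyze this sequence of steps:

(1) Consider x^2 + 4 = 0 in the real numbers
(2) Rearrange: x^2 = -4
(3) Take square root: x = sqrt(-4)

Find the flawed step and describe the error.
Step 3: Take square root: x = sqrt(-4)

Step 3 takes the square root of -4, which is negative. In the real number system, the square root of a negative number is undefined. The equation x^2 + 4 = 0 has no real solutions. Square roots of negative numbers only exist in the complex numbers.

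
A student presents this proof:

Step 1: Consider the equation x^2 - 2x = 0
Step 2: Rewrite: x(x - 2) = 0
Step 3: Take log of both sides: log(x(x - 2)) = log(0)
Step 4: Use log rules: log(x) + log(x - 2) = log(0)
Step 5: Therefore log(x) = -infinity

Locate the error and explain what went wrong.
Step 3: Take log of both sides: log(x(x - 2)) = log(0)

Step 3 takes the logarithm of both sides, resulting in log(0) on the right side. The logarithm is only defined for positive numbers; log(0) is undefined (approaches negative infinity). This operation is invalid.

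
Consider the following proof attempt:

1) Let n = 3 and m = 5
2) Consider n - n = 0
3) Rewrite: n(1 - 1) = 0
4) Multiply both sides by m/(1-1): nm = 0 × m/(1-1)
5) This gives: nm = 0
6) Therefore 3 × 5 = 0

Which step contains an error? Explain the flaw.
Step 4: Multiply both sides by m/(1-1): nm = 0 × m/(1-1)

Step 4 multiplies both sides by m/(1-1). However, 1-1 = 0, so this is multiplication by m/0, which is undefined. We cannot multiply by an undefined expression.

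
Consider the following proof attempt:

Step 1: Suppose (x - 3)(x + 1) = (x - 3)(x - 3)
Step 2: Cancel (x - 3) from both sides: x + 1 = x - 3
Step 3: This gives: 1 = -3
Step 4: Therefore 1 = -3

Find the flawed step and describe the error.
Step 2: Cancel (x - 3) from both sides: x + 1 = x - 3

Step 2 cancels (x - 3) from both sides. This is only valid if (x - 3) ≠ 0, i.e., x ≠ 3. When x = 3, both sides equal zero regardless of the other factors. The correct approach requires considering x = 3 as a separate case.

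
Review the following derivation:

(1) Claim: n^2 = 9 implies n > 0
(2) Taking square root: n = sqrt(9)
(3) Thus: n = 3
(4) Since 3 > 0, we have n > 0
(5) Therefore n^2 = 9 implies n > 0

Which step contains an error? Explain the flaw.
Step 2: Taking square root: n = sqrt(9)

Step 2 takes the square root and assumes the positive root only. The equation n^2 = 9 actually has two solutions: n = 3 and n = -3. The proof silently assumes n > 0 without justification, then uses this assumption to conclude n > 0, which is circular. The counterexample n = -3 shows the claim is false.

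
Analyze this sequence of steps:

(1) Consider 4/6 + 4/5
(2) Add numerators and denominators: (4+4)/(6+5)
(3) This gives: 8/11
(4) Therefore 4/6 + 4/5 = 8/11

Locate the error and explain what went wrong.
Step 2: Add numerators and denominators: (4+4)/(6+5)

Step 2 incorrectly adds fractions by separately adding numerators and denominators. This is wrong. The correct method requires a common denominator: 4/6 + 4/5 = (4×5 + 4×6)/(6×5) = 44/30 = 22/15. The method used gives 8/11, which is different.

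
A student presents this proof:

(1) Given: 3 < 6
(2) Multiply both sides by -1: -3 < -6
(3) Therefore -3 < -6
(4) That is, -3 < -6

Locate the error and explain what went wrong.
Step 2: Multiply both sides by -1: -3 < -6

Step 2 multiplies both sides by -1 but fails to reverse the inequality sign. When multiplying (or dividing) an inequality by a negative number, the direction must be reversed. Since 3 < 6, we should get -3 > -6, i.e., -3 > -6.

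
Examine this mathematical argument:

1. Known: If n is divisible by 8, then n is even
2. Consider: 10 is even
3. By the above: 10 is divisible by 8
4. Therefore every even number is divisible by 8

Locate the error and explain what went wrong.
Step 3: By the above: 10 is divisible by 8

Step 3 commits the fallacy of affirming the consequent. The known fact 'divisible by 8 → even' does NOT imply 'even → divisible by 8'. That would be the converse, which is false. For example, 10 is even but 10 ÷ 8 = 1.25, which is not an integer.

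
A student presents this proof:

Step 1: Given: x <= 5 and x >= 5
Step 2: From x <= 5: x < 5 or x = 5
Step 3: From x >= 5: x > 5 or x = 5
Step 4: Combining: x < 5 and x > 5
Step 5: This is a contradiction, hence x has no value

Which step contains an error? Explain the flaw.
Step 4: Combining: x < 5 and x > 5

Step 4 incorrectly combines the conditions. From x <= 5 and x >= 5, the intersection is x = 5. The error treats the 'or' cases as 'and' requirements. The correct conclusion is that x = 5 is the unique solution, not that no solution exists.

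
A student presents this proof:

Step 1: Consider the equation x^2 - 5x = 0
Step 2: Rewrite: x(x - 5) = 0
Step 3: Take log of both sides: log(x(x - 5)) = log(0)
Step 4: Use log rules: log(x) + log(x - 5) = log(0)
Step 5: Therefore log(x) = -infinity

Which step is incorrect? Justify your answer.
Step 3: Take log of both sides: log(x(x - 5)) = log(0)

Step 3 takes the logarithm of both sides, resulting in log(0) on the right side. The logarithm is only defined for positive numbers; log(0) is undefined (approaches negative infinity). This operation is invalid.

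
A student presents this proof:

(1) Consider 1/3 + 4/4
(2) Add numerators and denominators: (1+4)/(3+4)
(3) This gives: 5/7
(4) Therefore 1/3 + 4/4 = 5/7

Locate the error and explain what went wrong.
Step 2: Add numerators and denominators: (1+4)/(3+4)

Step 2 incorrectly adds fractions by separately adding numerators and denominators. This is wrong. The correct method requires a common denominator: 1/3 + 4/4 = (1×4 + 4×3)/(3×4) = 16/12 = 4/3. The method used gives 5/7, which is different.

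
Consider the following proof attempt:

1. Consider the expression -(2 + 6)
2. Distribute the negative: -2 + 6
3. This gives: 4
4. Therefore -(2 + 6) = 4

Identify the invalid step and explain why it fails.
Step 2: Distribute the negative: -2 + 6

Step 2 incorrectly distributes the negative sign. The correct distribution is -(2 + 6) = -2 - 6 = -8. The negative must be applied to both terms, not just the first. The error treats -(2 + 6) as -2 + 6, which equals 4 instead of -8.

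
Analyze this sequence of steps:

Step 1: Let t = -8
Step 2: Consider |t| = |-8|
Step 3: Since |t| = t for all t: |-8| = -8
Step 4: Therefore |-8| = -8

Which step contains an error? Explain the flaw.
Step 3: Since |t| = t for all t: |-8| = -8

Step 3 incorrectly states that |t| = t for all t. The correct definition is |t| = t when t >= 0, and |t| = -t when t < 0. Since -8 < 0, we have |-8| = -(-8) = 8, not -8.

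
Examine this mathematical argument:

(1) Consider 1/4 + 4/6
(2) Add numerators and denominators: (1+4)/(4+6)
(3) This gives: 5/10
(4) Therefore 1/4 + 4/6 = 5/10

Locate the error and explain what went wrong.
Step 2: Add numerators and denominators: (1+4)/(4+6)

Step 2 incorrectly adds fractions by separately adding numerators and denominators. This is wrong. The correct method requires a common denominator: 1/4 + 4/6 = (1×6 + 4×4)/(4×6) = 22/24 = 11/12. The method used gives 5/10, which is different.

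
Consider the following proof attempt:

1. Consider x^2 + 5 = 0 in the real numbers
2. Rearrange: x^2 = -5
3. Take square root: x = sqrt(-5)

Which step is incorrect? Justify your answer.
Step 3: Take square root: x = sqrt(-5)

Step 3 takes the square root of -5, which is negative. In the real number system, the square root of a negative number is undefined. The equation x^2 + 5 = 0 has no real solutions. Square roots of negative numbers only exist in the complex numbers.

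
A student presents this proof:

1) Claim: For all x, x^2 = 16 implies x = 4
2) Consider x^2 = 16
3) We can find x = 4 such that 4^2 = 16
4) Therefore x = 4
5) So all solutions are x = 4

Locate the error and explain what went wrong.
Step 4: Therefore x = 4

Step 4 incorrectly concludes that x = 4 is the only solution. The proof shows that x = 4 is A solution (existence), but does not show it is the ONLY solution (uniqueness). In fact, x = -4 is also a solution since (-4)^2 = 16. Finding one solution doesn't prove there are no others.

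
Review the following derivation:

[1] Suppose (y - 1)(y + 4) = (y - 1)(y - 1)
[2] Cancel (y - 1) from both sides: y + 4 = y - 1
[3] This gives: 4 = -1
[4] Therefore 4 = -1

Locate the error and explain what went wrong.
Step 2: Cancel (y - 1) from both sides: y + 4 = y - 1

Step 2 cancels (y - 1) from both sides. This is only valid if (y - 1) ≠ 0, i.e., y ≠ 1. When y = 1, both sides equal zero regardless of the other factors. The correct approach requires considering y = 1 as a separate case.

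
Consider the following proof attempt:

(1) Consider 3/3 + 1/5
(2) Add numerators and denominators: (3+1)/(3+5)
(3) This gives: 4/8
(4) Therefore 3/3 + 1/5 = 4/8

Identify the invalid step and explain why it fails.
Step 2: Add numerators and denominators: (3+1)/(3+5)

Step 2 incorrectly adds fractions by separately adding numerators and denominators. This is wrong. The correct method requires a common denominator: 3/3 + 1/5 = (3×5 + 1×3)/(3×5) = 18/15 = 6/5. The method used gives 4/8, which is different.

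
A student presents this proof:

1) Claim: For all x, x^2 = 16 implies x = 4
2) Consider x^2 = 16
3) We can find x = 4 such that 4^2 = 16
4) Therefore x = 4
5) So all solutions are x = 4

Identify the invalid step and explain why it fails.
Step 4: Therefore x = 4

Step 4 incorrectly concludes that x = 4 is the only solution. The proof shows that x = 4 is A solution (existence), but does not show it is the ONLY solution (uniqueness). In fact, x = -4 is also a solution since (-4)^2 = 16. Finding one solution doesn't prove there are no others.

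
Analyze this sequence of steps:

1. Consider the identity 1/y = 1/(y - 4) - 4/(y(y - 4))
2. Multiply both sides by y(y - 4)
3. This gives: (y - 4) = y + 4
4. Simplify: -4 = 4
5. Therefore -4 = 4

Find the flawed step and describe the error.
Step 3: This gives: (y - 4) = y + 4

Step 3 makes a sign error when clearing denominators. Multiplying -4/(y(y - 4)) by y(y - 4) gives -4, not +4. The correct result is (y - 4) = y - 4, which is trivially true, not (y - 4) = y + 4. (Step 1 is a valid identity: 1/(y - 4) - 4/(y(y - 4)) = (y - 4)/(y(y - 4)) = 1/y.)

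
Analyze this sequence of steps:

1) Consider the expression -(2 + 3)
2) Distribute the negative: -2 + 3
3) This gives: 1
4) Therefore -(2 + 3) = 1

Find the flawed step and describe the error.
Step 2: Distribute the negative: -2 + 3

Step 2 incorrectly distributes the negative sign. The correct distribution is -(2 + 3) = -2 - 3 = -5. The negative must be applied to both terms, not just the first. The error treats -(2 + 3) as -2 + 3, which equals 1 instead of -5.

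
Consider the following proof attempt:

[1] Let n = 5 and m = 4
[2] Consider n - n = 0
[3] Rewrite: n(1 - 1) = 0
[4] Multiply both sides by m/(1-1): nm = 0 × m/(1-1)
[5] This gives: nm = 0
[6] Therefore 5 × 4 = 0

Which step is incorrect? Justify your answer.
Step 4: Multiply both sides by m/(1-1): nm = 0 × m/(1-1)

Step 4 multiplies both sides by m/(1-1). However, 1-1 = 0, so this is multiplication by m/0, which is undefined. We cannot multiply by an undefined expression.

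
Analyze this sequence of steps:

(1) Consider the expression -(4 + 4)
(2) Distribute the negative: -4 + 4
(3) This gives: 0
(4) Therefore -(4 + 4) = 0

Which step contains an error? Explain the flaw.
Step 2: Distribute the negative: -4 + 4

Step 2 incorrectly distributes the negative sign. The correct distribution is -(4 + 4) = -4 - 4 = -8. The negative must be applied to both terms, not just the first. The error treats -(4 + 4) as -4 + 4, which equals 0 instead of -8.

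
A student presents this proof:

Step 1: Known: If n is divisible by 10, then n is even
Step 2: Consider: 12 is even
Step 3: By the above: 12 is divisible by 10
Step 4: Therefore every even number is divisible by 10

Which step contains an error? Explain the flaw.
Step 3: By the above: 12 is divisible by 10

Step 3 commits the fallacy of affirming the consequent. The known fact 'divisible by 10 → even' does NOT imply 'even → divisible by 10'. That would be the converse, which is false. For example, 12 is even but 12 ÷ 10 = 1.20, which is not an integer.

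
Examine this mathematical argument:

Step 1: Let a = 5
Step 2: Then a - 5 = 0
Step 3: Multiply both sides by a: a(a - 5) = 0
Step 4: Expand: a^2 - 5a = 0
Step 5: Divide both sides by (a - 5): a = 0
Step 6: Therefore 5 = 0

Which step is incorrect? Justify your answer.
Step 5: Divide both sides by (a - 5): a = 0

Step 5 divides both sides by (a - 5). However, since a = 5, we have (a - 5) = 0. Division by zero is undefined, making this step invalid.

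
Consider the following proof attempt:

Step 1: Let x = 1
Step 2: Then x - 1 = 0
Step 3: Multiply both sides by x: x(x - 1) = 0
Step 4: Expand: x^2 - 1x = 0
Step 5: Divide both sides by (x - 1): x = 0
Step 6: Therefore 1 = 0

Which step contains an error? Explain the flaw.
Step 5: Divide both sides by (x - 1): x = 0

Step 5 divides both sides by (x - 1). However, since x = 1, we have (x - 1) = 0. Division by zero is undefined, making this step invalid.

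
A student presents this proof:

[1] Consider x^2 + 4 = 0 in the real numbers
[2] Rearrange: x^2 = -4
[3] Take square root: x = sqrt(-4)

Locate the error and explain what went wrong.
Step 3: Take square root: x = sqrt(-4)

Step 3 takes the square root of -4, which is negative. In the real number system, the square root of a negative number is undefined. The equation x^2 + 4 = 0 has no real solutions. Square roots of negative numbers only exist in the complex numbers.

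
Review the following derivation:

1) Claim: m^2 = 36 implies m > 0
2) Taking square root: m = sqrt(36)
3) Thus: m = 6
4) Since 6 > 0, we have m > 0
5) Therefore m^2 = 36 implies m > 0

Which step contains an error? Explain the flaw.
Step 2: Taking square root: m = sqrt(36)

Step 2 takes the square root and assumes the positive root only. The equation m^2 = 36 actually has two solutions: m = 6 and m = -6. The proof silently assumes m > 0 without justification, then uses this assumption to conclude m > 0, which is circular. The counterexample m = -6 shows the claim is false.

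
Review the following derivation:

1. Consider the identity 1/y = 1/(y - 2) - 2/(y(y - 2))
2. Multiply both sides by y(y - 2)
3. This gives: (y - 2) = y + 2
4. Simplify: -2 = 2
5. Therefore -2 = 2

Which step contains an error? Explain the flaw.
Step 3: This gives: (y - 2) = y + 2

Step 3 makes a sign error when clearing denominators. Multiplying -2/(y(y - 2)) by y(y - 2) gives -2, not +2. The correct result is (y - 2) = y - 2, which is trivially true, not (y - 2) = y + 2. (Step 1 is a valid identity: 1/(y - 2) - 2/(y(y - 2)) = (y - 2)/(y(y - 2)) = 1/y.)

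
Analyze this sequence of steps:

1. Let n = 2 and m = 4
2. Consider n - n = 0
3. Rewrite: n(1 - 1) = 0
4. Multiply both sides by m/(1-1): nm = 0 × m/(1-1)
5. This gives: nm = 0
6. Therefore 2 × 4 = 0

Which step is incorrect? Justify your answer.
Step 4: Multiply both sides by m/(1-1): nm = 0 × m/(1-1)

Step 4 multiplies both sides by m/(1-1). However, 1-1 = 0, so this is multiplication by m/0, which is undefined. We cannot multiply by an undefined expression.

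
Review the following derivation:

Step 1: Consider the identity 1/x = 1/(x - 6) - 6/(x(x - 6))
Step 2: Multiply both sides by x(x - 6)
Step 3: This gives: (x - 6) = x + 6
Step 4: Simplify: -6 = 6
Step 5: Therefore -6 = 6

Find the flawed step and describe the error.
Step 3: This gives: (x - 6) = x + 6

Step 3 makes a sign error when clearing denominators. Multiplying -6/(x(x - 6)) by x(x - 6) gives -6, not +6. The correct result is (x - 6) = x - 6, which is trivially true, not (x - 6) = x + 6. (Step 1 is a valid identity: 1/(x - 6) - 6/(x(x - 6)) = (x - 6)/(x(x - 6)) = 1/x.)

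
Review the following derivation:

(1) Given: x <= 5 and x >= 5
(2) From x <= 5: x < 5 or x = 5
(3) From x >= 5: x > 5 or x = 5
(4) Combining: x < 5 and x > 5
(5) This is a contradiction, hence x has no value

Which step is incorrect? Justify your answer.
Step 4: Combining: x < 5 and x > 5

Step 4 incorrectly combines the conditions. From x <= 5 and x >= 5, the intersection is x = 5. The error treats the 'or' cases as 'and' requirements. The correct conclusion is that x = 5 is the unique solution, not that no solution exists.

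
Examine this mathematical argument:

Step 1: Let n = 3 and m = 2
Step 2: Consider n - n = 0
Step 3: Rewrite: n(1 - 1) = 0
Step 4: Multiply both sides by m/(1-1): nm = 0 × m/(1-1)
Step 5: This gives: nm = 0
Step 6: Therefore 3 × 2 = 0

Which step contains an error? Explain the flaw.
Step 4: Multiply both sides by m/(1-1): nm = 0 × m/(1-1)

Step 4 multiplies both sides by m/(1-1). However, 1-1 = 0, so this is multiplication by m/0, which is undefined. We cannot multiply by an undefined expression.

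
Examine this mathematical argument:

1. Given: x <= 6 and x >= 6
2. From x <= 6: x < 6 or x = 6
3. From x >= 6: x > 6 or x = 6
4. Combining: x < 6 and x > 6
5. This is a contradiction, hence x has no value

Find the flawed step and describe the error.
Step 4: Combining: x < 6 and x > 6

Step 4 incorrectly combines the conditions. From x <= 6 and x >= 6, the intersection is x = 6. The error treats the 'or' cases as 'and' requirements. The correct conclusion is that x = 6 is the unique solution, not that no solution exists.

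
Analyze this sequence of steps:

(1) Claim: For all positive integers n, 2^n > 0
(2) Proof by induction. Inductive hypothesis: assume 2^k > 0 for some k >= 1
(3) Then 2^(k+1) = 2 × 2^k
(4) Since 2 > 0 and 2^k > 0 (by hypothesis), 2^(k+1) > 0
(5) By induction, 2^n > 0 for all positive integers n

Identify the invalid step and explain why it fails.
Step 5: By induction, 2^n > 0 for all positive integers n

Step 5 concludes the proof by induction, but no base case was ever established. A valid induction proof requires: (1) a base case proving 2^1 > 0, and (2) an inductive step showing IF 2^k > 0 THEN 2^(k+1) > 0. Steps 2-4 correctly establish the inductive step, but without the base case the conclusion in step 5 does not follow.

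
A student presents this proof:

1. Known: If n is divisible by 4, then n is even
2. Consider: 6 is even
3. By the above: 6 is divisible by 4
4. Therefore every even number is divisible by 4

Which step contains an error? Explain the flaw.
Step 3: By the above: 6 is divisible by 4

Step 3 commits the fallacy of affirming the consequent. The known fact 'divisible by 4 → even' does NOT imply 'even → divisible by 4'. That would be the converse, which is false. For example, 6 is even but 6 ÷ 4 = 1.50, which is not an integer.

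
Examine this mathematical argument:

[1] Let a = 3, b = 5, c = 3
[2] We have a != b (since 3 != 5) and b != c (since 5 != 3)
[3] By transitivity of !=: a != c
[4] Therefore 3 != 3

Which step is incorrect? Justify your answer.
Step 3: By transitivity of !=: a != c

Step 3 incorrectly applies transitivity to the '!=' relation. Transitivity states: if a R b and b R c, then a R c. However, '!=' is not transitive. Counterexample: 3 != 5 and 5 != 3, but 3 = 3 (both equal 3). Transitivity holds for relations like <, <=, =, but not for !=.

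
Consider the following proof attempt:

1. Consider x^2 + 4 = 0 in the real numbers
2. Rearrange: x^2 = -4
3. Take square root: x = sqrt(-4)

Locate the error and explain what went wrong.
Step 3: Take square root: x = sqrt(-4)

Step 3 takes the square root of -4, which is negative. In the real number system, the square root of a negative number is undefined. The equation x^2 + 4 = 0 has no real solutions. Square roots of negative numbers only exist in the complex numbers.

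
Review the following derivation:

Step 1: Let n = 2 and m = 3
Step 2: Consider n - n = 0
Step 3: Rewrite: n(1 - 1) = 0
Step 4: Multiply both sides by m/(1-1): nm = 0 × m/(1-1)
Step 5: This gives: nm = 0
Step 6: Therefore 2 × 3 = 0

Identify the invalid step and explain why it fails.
Step 4: Multiply both sides by m/(1-1): nm = 0 × m/(1-1)

Step 4 multiplies both sides by m/(1-1). However, 1-1 = 0, so this is multiplication by m/0, which is undefined. We cannot multiply by an undefined expression.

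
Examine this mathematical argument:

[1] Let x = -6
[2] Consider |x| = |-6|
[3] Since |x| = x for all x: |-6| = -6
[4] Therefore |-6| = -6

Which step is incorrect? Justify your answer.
Step 3: Since |x| = x for all x: |-6| = -6

Step 3 incorrectly states that |x| = x for all x. The correct definition is |x| = x when x >= 0, and |x| = -x when x < 0. Since -6 < 0, we have |-6| = -(-6) = 6, not -6.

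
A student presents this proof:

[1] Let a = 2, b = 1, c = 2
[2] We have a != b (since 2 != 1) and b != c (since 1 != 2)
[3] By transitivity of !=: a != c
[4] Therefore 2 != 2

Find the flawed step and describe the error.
Step 3: By transitivity of !=: a != c

Step 3 incorrectly applies transitivity to the '!=' relation. Transitivity states: if a R b and b R c, then a R c. However, '!=' is not transitive. Counterexample: 2 != 1 and 1 != 2, but 2 = 2 (both equal 2). Transitivity holds for relations like <, <=, =, but not for !=.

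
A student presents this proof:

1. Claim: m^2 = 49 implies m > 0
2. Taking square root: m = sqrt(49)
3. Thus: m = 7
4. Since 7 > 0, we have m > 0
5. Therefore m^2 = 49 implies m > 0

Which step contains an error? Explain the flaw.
Step 2: Taking square root: m = sqrt(49)

Step 2 takes the square root and assumes the positive root only. The equation m^2 = 49 actually has two solutions: m = 7 and m = -7. The proof silently assumes m > 0 without justification, then uses this assumption to conclude m > 0, which is circular. The counterexample m = -7 shows the claim is false.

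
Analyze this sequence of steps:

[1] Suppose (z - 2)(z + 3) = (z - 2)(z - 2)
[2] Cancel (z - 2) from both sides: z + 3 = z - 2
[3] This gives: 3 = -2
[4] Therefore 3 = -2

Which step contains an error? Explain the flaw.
Step 2: Cancel (z - 2) from both sides: z + 3 = z - 2

Step 2 cancels (z - 2) from both sides. This is only valid if (z - 2) ≠ 0, i.e., z ≠ 2. When z = 2, both sides equal zero regardless of the other factors. The correct approach requires considering z = 2 as a separate case.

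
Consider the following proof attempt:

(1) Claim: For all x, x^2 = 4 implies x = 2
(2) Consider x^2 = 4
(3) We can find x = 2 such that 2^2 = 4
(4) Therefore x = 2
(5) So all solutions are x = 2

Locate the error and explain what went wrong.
Step 4: Therefore x = 2

Step 4 incorrectly concludes that x = 2 is the only solution. The proof shows that x = 2 is A solution (existence), but does not show it is the ONLY solution (uniqueness). In fact, x = -2 is also a solution since (-2)^2 = 4. Finding one solution doesn't prove there are no others.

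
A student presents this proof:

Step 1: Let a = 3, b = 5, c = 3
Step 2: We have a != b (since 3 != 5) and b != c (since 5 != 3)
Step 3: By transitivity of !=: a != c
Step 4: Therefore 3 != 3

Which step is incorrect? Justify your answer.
Step 3: By transitivity of !=: a != c

Step 3 incorrectly applies transitivity to the '!=' relation. Transitivity states: if a R b and b R c, then a R c. However, '!=' is not transitive. Counterexample: 3 != 5 and 5 != 3, but 3 = 3 (both equal 3). Transitivity holds for relations like <, <=, =, but not for !=.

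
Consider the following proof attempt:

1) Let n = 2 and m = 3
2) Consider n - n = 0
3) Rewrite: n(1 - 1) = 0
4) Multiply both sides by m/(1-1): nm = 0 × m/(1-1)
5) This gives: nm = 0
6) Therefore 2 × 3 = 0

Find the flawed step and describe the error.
Step 4: Multiply both sides by m/(1-1): nm = 0 × m/(1-1)

Step 4 multiplies both sides by m/(1-1). However, 1-1 = 0, so this is multiplication by m/0, which is undefined. We cannot multiply by an undefined expression.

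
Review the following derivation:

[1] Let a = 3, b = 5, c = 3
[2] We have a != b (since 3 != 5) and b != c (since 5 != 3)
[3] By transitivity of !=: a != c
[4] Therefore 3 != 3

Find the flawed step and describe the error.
Step 3: By transitivity of !=: a != c

Step 3 incorrectly applies transitivity to the '!=' relation. Transitivity states: if a R b and b R c, then a R c. However, '!=' is not transitive. Counterexample: 3 != 5 and 5 != 3, but 3 = 3 (both equal 3). Transitivity holds for relations like <, <=, =, but not for !=.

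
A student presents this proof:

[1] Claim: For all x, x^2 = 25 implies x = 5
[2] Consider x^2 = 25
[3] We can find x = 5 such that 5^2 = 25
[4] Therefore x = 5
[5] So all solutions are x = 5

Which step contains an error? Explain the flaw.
Step 4: Therefore x = 5

Step 4 incorrectly concludes that x = 5 is the only solution. The proof shows that x = 5 is A solution (existence), but does not show it is the ONLY solution (uniqueness). In fact, x = -5 is also a solution since (-5)^2 = 25. Finding one solution doesn't prove there are no others.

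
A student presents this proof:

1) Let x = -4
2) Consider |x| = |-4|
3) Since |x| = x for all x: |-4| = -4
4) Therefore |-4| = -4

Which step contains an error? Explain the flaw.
Step 3: Since |x| = x for all x: |-4| = -4

Step 3 incorrectly states that |x| = x for all x. The correct definition is |x| = x when x >= 0, and |x| = -x when x < 0. Since -4 < 0, we have |-4| = -(-4) = 4, not -4.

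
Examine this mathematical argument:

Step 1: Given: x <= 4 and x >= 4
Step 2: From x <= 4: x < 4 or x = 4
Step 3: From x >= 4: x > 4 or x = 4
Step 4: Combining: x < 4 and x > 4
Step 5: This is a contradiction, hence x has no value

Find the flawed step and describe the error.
Step 4: Combining: x < 4 and x > 4

Step 4 incorrectly combines the conditions. From x <= 4 and x >= 4, the intersection is x = 4. The error treats the 'or' cases as 'and' requirements. The correct conclusion is that x = 4 is the unique solution, not that no solution exists.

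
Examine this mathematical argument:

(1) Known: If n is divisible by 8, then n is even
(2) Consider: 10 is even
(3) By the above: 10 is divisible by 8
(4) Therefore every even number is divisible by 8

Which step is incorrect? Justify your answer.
Step 3: By the above: 10 is divisible by 8

Step 3 commits the fallacy of affirming the consequent. The known fact 'divisible by 8 → even' does NOT imply 'even → divisible by 8'. That would be the converse, which is false. For example, 10 is even but 10 ÷ 8 = 1.25, which is not an integer.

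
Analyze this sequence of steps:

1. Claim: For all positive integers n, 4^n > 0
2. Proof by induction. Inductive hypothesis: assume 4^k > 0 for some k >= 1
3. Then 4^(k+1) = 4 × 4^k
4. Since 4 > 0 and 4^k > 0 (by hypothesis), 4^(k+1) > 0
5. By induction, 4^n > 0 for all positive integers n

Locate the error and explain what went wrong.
Step 5: By induction, 4^n > 0 for all positive integers n

Step 5 concludes the proof by induction, but no base case was ever established. A valid induction proof requires: (1) a base case proving 4^1 > 0, and (2) an inductive step showing IF 4^k > 0 THEN 4^(k+1) > 0. Steps 2-4 correctly establish the inductive step, but without the base case the conclusion in step 5 does not follow.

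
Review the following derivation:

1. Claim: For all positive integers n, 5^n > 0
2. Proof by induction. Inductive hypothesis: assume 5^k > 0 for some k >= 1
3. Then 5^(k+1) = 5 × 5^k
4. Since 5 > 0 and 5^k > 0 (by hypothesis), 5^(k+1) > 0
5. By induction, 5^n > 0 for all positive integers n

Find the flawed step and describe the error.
Step 5: By induction, 5^n > 0 for all positive integers n

Step 5 concludes the proof by induction, but no base case was ever established. A valid induction proof requires: (1) a base case proving 5^1 > 0, and (2) an inductive step showing IF 5^k > 0 THEN 5^(k+1) > 0. Steps 2-4 correctly establish the inductive step, but without the base case the conclusion in step 5 does not follow.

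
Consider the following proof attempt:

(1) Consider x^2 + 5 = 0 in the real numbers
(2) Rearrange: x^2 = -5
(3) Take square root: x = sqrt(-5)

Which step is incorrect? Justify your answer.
Step 3: Take square root: x = sqrt(-5)

Step 3 takes the square root of -5, which is negative. In the real number system, the square root of a negative number is undefined. The equation x^2 + 5 = 0 has no real solutions. Square roots of negative numbers only exist in the complex numbers.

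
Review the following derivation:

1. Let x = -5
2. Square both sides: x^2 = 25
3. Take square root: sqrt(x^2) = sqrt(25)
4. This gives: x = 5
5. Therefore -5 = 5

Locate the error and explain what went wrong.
Step 4: This gives: x = 5

Step 4 incorrectly states that sqrt(x^2) = x. The correct identity is sqrt(x^2) = |x|. Since x = -5 < 0, we have sqrt(x^2) = |-5| = 5, not x = -5.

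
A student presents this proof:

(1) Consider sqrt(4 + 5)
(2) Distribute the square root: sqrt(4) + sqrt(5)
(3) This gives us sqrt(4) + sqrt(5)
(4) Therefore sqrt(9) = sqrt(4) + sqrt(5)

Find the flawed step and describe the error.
Step 2: Distribute the square root: sqrt(4) + sqrt(5)

Step 2 incorrectly 'distributes' the square root over addition. The square root function does not distribute: sqrt(a + b) ≠ sqrt(a) + sqrt(b). In fact, sqrt(4 + 5) = sqrt(9) ≈ 3.0000, while sqrt(4) + sqrt(5) ≈ 4.2361.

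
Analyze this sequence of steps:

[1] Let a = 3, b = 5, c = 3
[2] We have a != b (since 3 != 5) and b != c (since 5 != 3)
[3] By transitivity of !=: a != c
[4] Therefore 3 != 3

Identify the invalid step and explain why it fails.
Step 3: By transitivity of !=: a != c

Step 3 incorrectly applies transitivity to the '!=' relation. Transitivity states: if a R b and b R c, then a R c. However, '!=' is not transitive. Counterexample: 3 != 5 and 5 != 3, but 3 = 3 (both equal 3). Transitivity holds for relations like <, <=, =, but not for !=.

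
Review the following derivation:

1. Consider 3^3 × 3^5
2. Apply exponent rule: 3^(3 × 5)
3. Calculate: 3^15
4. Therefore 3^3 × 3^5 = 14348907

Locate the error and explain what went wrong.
Step 2: Apply exponent rule: 3^(3 × 5)

Step 2 incorrectly states that a^b × a^c = a^(b×c). The correct rule is a^b × a^c = a^(b+c). The actual value is 3^3 × 3^5 = 3^8 = 6561, not 3^15 = 14348907.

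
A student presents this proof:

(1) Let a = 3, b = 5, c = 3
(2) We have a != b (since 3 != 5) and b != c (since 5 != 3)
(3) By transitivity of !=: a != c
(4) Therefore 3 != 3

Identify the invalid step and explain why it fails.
Step 3: By transitivity of !=: a != c

Step 3 incorrectly applies transitivity to the '!=' relation. Transitivity states: if a R b and b R c, then a R c. However, '!=' is not transitive. Counterexample: 3 != 5 and 5 != 3, but 3 = 3 (both equal 3). Transitivity holds for relations like <, <=, =, but not for !=.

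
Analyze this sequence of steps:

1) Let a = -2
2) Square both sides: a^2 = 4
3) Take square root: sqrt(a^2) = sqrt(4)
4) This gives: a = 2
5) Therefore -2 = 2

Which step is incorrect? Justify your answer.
Step 4: This gives: a = 2

Step 4 incorrectly states that sqrt(a^2) = a. The correct identity is sqrt(a^2) = |a|. Since a = -2 < 0, we have sqrt(a^2) = |-2| = 2, not a = -2.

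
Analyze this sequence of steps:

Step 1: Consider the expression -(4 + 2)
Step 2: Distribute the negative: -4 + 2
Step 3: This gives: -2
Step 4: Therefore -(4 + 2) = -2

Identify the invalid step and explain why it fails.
Step 2: Distribute the negative: -4 + 2

Step 2 incorrectly distributes the negative sign. The correct distribution is -(4 + 2) = -4 - 2 = -6. The negative must be applied to both terms, not just the first. The error treats -(4 + 2) as -4 + 2, which equals -2 instead of -6.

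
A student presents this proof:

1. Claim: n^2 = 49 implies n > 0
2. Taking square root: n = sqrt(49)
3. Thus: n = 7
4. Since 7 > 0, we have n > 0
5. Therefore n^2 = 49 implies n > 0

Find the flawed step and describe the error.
Step 2: Taking square root: n = sqrt(49)

Step 2 takes the square root and assumes the positive root only. The equation n^2 = 49 actually has two solutions: n = 7 and n = -7. The proof silently assumes n > 0 without justification, then uses this assumption to conclude n > 0, which is circular. The counterexample n = -7 shows the claim is false.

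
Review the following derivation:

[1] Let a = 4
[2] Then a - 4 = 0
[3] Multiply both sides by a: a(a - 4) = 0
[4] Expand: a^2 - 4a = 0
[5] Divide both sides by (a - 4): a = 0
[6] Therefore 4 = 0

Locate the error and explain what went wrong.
Step 5: Divide both sides by (a - 4): a = 0

Step 5 divides both sides by (a - 4). However, since a = 4, we have (a - 4) = 0. Division by zero is undefined, making this step invalid.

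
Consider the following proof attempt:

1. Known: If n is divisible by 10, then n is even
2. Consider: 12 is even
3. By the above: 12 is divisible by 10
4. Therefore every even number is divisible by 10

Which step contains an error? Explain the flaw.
Step 3: By the above: 12 is divisible by 10

Step 3 commits the fallacy of affirming the consequent. The known fact 'divisible by 10 → even' does NOT imply 'even → divisible by 10'. That would be the converse, which is false. For example, 12 is even but 12 ÷ 10 = 1.20, which is not an integer.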